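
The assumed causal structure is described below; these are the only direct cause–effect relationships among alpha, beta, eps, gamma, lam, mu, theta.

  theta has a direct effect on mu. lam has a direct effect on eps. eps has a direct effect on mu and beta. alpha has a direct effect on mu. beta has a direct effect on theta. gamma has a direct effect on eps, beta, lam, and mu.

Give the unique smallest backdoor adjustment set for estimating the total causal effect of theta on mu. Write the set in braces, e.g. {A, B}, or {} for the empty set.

Variables eligible for adjustment (non-descendants of theta, excluding theta and mu): {alpha, beta, eps, gamma, lam}.
Backdoor paths from theta to mu:
  P1: theta <- beta <- gamma -> lam -> eps -> mu
  P2: theta <- beta <- gamma -> eps -> mu
  P3: theta <- beta <- gamma -> mu
  P4: theta <- beta <- eps <- gamma -> mu
  P5: theta <- beta <- eps <- lam <- gamma -> mu
  P6: theta <- beta <- eps -> mu
The empty set is not sufficient: P1 (theta <- beta <- gamma -> lam -> eps -> mu) has no collider blocking it and no conditioned non-collider, so it is open.
Try {beta}:
  P1: blocked at chain node beta ∈ conditioning set.
  P2: blocked at chain node beta ∈ conditioning set.
  P3: blocked at chain node beta ∈ conditioning set.
  P4: blocked at chain node beta ∈ conditioning set.
  P5: blocked at chain node beta ∈ conditioning set.
  P6: blocked at chain node beta ∈ conditioning set.
{beta} contains no descendant of theta and blocks every backdoor path.
No other singleton works — e.g. {alpha} leaves P1 open — so {beta} is the unique smallest valid adjustment set.

{beta}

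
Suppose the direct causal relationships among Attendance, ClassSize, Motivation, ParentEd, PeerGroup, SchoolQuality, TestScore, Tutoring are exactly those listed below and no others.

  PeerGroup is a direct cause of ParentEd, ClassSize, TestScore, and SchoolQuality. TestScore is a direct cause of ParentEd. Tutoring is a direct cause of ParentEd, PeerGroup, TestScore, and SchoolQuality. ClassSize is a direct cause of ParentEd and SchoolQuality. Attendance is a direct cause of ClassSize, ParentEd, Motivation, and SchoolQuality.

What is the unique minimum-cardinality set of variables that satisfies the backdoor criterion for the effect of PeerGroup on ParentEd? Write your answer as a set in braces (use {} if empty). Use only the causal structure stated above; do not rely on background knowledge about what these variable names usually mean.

{Tutoring}

Variables eligible for adjustment (non-descendants of PeerGroup, excluding PeerGroup and ParentEd): {Attendance, Motivation, Tutoring}.
Backdoor paths from PeerGroup to ParentEd:
  P1: PeerGroup <- Tutoring -> SchoolQuality <- Attendance -> ClassSize -> ParentEd
  P2: PeerGroup <- Tutoring -> SchoolQuality <- Attendance -> ParentEd
  P3: PeerGroup <- Tutoring -> SchoolQuality <- ClassSize <- Attendance -> ParentEd
  P4: PeerGroup <- Tutoring -> SchoolQuality <- ClassSize -> ParentEd
  P5: PeerGroup <- Tutoring -> TestScore -> ParentEd
  P6: PeerGroup <- Tutoring -> ParentEd
The empty set is not sufficient: P5 (PeerGroup <- Tutoring -> TestScore -> ParentEd) has no collider blocking it and no conditioned non-collider, so it is open.
Try {Tutoring}:
  P1: blocked at fork node Tutoring ∈ conditioning set.
  P2: blocked at fork node Tutoring ∈ conditioning set.
  P3: blocked at fork node Tutoring ∈ conditioning set.
  P4: blocked at fork node Tutoring ∈ conditioning set.
  P5: blocked at fork node Tutoring ∈ conditioning set.
  P6: blocked at fork node Tutoring ∈ conditioning set.
{Tutoring} contains no descendant of PeerGroup and blocks every backdoor path.
No other singleton works — e.g. {Attendance} leaves P5 open — so {Tutoring} is the unique smallest valid adjustment set.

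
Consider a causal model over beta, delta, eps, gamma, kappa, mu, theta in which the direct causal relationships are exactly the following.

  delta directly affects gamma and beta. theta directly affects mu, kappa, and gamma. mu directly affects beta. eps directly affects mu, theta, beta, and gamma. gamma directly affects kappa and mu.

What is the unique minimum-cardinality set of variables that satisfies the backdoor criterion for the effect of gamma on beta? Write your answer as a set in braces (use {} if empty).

{delta, eps, theta}

Variables eligible for adjustment (non-descendants of gamma, excluding gamma and beta): {delta, eps, theta}.
Backdoor paths from gamma to beta:
  P1: gamma <- eps -> theta -> mu -> beta
  P2: gamma <- eps -> mu -> beta
  P3: gamma <- eps -> beta
  P4: gamma <- delta -> beta
  P5: gamma <- theta <- eps -> mu -> beta
  P6: gamma <- theta <- eps -> beta
  P7: gamma <- theta -> mu <- eps -> beta
  P8: gamma <- theta -> mu -> beta
The empty set is not sufficient: P1 (gamma <- eps -> theta -> mu -> beta) has no collider blocking it and no conditioned non-collider, so it is open.
Try {delta, eps, theta}:
  P1: blocked at fork node eps ∈ conditioning set.
  P2: blocked at fork node eps ∈ conditioning set.
  P3: blocked at fork node eps ∈ conditioning set.
  P4: blocked at fork node delta ∈ conditioning set.
  P5: blocked at chain node theta ∈ conditioning set.
  P6: blocked at chain node theta ∈ conditioning set.
  P7: blocked at fork node theta ∈ conditioning set.
  P8: blocked at fork node theta ∈ conditioning set.
{delta, eps, theta} contains no descendant of gamma and blocks every backdoor path.
Every element of {delta, eps, theta} is needed (dropping delta leaves P4 open; dropping eps leaves P2 open; dropping theta leaves P8 open), so no proper subset is valid.
Among all size-3 subsets of the eligible variables, only {delta, eps, theta} blocks every backdoor path, so it is the unique smallest valid adjustment set.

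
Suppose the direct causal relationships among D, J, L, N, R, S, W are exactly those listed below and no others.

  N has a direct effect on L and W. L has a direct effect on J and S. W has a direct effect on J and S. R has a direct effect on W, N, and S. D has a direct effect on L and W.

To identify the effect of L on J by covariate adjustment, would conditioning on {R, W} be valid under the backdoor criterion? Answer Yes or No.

Yes

Backdoor paths from L to J (paths whose first edge points into L):
  P1: L <- D -> W -> J
  P2: L <- N <- R -> W -> J
  P3: L <- N <- R -> S <- W -> J
  P4: L <- N -> W -> J
Condition 1 (no descendant of L in the set): holds — descendants of L are {J, S}; none are in {R, W}.
Condition 2 (every backdoor path blocked by {R, W}):
  P1: blocked at chain node W ∈ conditioning set.
  P2: blocked at fork node R ∈ conditioning set.
  P3: blocked at fork node R ∈ conditioning set.
  P4: blocked at chain node W ∈ conditioning set.
{R, W} satisfies the backdoor criterion.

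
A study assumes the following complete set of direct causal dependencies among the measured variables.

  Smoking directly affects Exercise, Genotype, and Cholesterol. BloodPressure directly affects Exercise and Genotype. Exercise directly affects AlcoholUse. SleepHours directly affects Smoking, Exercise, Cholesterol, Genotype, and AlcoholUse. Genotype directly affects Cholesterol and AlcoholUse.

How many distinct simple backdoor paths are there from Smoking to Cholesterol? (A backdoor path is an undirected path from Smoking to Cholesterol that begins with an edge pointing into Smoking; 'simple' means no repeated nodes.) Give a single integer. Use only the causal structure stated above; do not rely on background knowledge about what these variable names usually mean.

A backdoor path from Smoking to Cholesterol is any simple undirected path whose first edge points into Smoking (i.e. leaves Smoking via a parent).
Parents of Smoking: {SleepHours}.
Enumerating:
  P1: Smoking <- SleepHours -> Genotype -> Cholesterol
  P2: Smoking <- SleepHours -> Exercise <- BloodPressure -> Genotype -> Cholesterol
  P3: Smoking <- SleepHours -> Exercise -> AlcoholUse <- Genotype -> Cholesterol
  P4: Smoking <- SleepHours -> AlcoholUse <- Genotype -> Cholesterol
  P5: Smoking <- SleepHours -> AlcoholUse <- Exercise <- BloodPressure -> Genotype -> Cholesterol
  P6: Smoking <- SleepHours -> Cholesterol
That exhausts the simple backdoor paths. Count: 6.

6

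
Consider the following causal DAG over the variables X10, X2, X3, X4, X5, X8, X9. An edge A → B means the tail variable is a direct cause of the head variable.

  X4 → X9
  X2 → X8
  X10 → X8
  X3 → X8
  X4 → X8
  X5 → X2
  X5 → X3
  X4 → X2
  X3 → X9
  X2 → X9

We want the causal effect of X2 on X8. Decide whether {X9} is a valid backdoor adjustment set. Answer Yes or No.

No

Backdoor paths from X2 to X8 (paths whose first edge points into X2):
  P1: X2 <- X5 -> X3 -> X8
  P2: X2 <- X5 -> X3 -> X9 <- X4 -> X8
  P3: X2 <- X4 -> X8
  P4: X2 <- X4 -> X9 <- X3 -> X8
Condition 1 (no descendant of X2 in the set): FAILS — X9 is a descendant of X2.
Condition 2 (every backdoor path blocked by {X9}):
  P1: open — no interior node is in the conditioning set.
  P2: open — collider(s) X9 are conditioned on (or have a conditioned descendant) and no non-collider on the path is in the set.
  P3: open — no interior node is in the conditioning set.
  P4: open — collider(s) X9 are conditioned on (or have a conditioned descendant) and no non-collider on the path is in the set.
{X9} does not satisfy the backdoor criterion.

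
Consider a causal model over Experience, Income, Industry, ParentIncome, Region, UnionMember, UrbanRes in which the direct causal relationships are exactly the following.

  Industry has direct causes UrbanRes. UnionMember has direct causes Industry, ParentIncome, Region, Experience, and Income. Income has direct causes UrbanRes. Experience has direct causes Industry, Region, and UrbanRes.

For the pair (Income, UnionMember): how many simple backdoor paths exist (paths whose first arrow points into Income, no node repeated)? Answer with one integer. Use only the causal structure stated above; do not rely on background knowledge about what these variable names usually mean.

6

A backdoor path from Income to UnionMember is any simple undirected path whose first edge points into Income (i.e. leaves Income via a parent).
Parents of Income: {UrbanRes}.
Enumerating:
  P1: Income <- UrbanRes -> Industry -> Experience <- Region -> UnionMember
  P2: Income <- UrbanRes -> Industry -> Experience -> UnionMember
  P3: Income <- UrbanRes -> Industry -> UnionMember
  P4: Income <- UrbanRes -> Experience <- Region -> UnionMember
  P5: Income <- UrbanRes -> Experience <- Industry -> UnionMember
  P6: Income <- UrbanRes -> Experience -> UnionMember
That exhausts the simple backdoor paths. Count: 6.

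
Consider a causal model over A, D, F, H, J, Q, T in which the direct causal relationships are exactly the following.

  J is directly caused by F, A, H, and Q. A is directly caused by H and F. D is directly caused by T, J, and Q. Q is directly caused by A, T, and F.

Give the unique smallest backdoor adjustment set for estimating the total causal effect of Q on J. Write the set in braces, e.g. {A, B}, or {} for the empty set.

{A, F}

Variables eligible for adjustment (non-descendants of Q, excluding Q and J): {A, F, H, T}.
Backdoor paths from Q to J:
  P1: Q <- T -> D <- J
  P2: Q <- F -> A <- H -> J
  P3: Q <- F -> A -> J
  P4: Q <- F -> J
  P5: Q <- A <- H -> J
  P6: Q <- A <- F -> J
  P7: Q <- A -> J
The empty set is not sufficient: P3 (Q <- F -> A -> J) has no collider blocking it and no conditioned non-collider, so it is open.
Try {A, F}:
  P1: blocked at collider D (neither it nor any descendant is in the conditioning set).
  P2: blocked at fork node F ∈ conditioning set.
  P3: blocked at fork node F ∈ conditioning set.
  P4: blocked at fork node F ∈ conditioning set.
  P5: blocked at chain node A ∈ conditioning set.
  P6: blocked at chain node A ∈ conditioning set.
  P7: blocked at fork node A ∈ conditioning set.
{A, F} contains no descendant of Q and blocks every backdoor path.
Every element of {A, F} is needed (dropping A leaves P5 open; dropping F leaves P2 open), so no proper subset is valid.
Among all size-2 subsets of the eligible variables, only {A, F} blocks every backdoor path, so it is the unique smallest valid adjustment set.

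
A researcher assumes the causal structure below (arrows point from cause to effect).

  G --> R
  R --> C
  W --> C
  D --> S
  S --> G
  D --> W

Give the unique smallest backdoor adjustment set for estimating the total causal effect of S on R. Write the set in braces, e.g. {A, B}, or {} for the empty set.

Variables eligible for adjustment (non-descendants of S, excluding S and R): {D, W}.
Backdoor paths from S to R:
  P1: S <- D -> W -> C <- R
Each backdoor path contains an unconditioned collider, so every path is already blocked with the empty conditioning set:
  P1: blocked at collider C (neither it nor any descendant is in the conditioning set).
The empty set is therefore the unique smallest valid set.

{}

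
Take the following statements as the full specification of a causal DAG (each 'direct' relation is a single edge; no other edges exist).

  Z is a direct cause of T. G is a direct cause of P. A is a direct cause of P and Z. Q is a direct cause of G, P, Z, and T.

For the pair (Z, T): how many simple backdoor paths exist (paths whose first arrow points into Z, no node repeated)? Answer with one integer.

3

A backdoor path from Z to T is any simple undirected path whose first edge points into Z (i.e. leaves Z via a parent).
Parents of Z: {A, Q}.
Enumerating:
  P1: Z <- Q -> T
  P2: Z <- A -> P <- Q -> T
  P3: Z <- A -> P <- G <- Q -> T
That exhausts the simple backdoor paths. Count: 3.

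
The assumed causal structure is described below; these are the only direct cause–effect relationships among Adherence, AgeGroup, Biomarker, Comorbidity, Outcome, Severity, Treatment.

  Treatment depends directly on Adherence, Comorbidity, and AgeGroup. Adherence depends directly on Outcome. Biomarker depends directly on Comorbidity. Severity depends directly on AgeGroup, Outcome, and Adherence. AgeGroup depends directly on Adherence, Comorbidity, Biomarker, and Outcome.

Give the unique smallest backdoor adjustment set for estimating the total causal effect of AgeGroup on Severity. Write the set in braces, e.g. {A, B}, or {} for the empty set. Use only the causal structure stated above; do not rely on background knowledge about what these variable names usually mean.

Variables eligible for adjustment (non-descendants of AgeGroup, excluding AgeGroup and Severity): {Adherence, Biomarker, Comorbidity, Outcome}.
Backdoor paths from AgeGroup to Severity:
  P1: AgeGroup <- Comorbidity -> Treatment <- Adherence <- Outcome -> Severity
  P2: AgeGroup <- Comorbidity -> Treatment <- Adherence -> Severity
  P3: AgeGroup <- Outcome -> Adherence -> Severity
  P4: AgeGroup <- Outcome -> Severity
  P5: AgeGroup <- Biomarker <- Comorbidity -> Treatment <- Adherence <- Outcome -> Severity
  P6: AgeGroup <- Biomarker <- Comorbidity -> Treatment <- Adherence -> Severity
  P7: AgeGroup <- Adherence <- Outcome -> Severity
  P8: AgeGroup <- Adherence -> Severity
The empty set is not sufficient: P3 (AgeGroup <- Outcome -> Adherence -> Severity) has no collider blocking it and no conditioned non-collider, so it is open.
Try {Adherence, Outcome}:
  P1: blocked at collider Treatment (neither it nor any descendant is in the conditioning set).
  P2: blocked at collider Treatment (neither it nor any descendant is in the conditioning set).
  P3: blocked at fork node Outcome ∈ conditioning set.
  P4: blocked at fork node Outcome ∈ conditioning set.
  P5: blocked at collider Treatment (neither it nor any descendant is in the conditioning set).
  P6: blocked at collider Treatment (neither it nor any descendant is in the conditioning set).
  P7: blocked at chain node Adherence ∈ conditioning set.
  P8: blocked at fork node Adherence ∈ conditioning set.
{Adherence, Outcome} contains no descendant of AgeGroup and blocks every backdoor path.
Every element of {Adherence, Outcome} is needed (dropping Adherence leaves P8 open; dropping Outcome leaves P4 open), so no proper subset is valid.
Among all size-2 subsets of the eligible variables, only {Adherence, Outcome} blocks every backdoor path, so it is the unique smallest valid adjustment set.

{Adherence, Outcome}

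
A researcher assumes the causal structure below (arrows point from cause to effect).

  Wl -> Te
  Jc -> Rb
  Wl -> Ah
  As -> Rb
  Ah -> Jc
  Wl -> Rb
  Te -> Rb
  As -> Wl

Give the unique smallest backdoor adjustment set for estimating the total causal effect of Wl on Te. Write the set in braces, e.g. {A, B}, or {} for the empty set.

{}

Variables eligible for adjustment (non-descendants of Wl, excluding Wl and Te): {As}.
Backdoor paths from Wl to Te:
  P1: Wl <- As -> Rb <- Te
Each backdoor path contains an unconditioned collider, so every path is already blocked with the empty conditioning set:
  P1: blocked at collider Rb (neither it nor any descendant is in the conditioning set).
The empty set is therefore the unique smallest valid set.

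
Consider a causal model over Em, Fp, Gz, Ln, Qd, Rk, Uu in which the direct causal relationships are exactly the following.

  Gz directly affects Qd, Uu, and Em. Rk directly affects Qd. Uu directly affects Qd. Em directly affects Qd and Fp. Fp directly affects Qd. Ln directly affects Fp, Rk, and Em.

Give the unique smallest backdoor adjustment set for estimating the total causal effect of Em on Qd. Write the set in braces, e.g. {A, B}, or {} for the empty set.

{Gz, Ln}

Variables eligible for adjustment (non-descendants of Em, excluding Em and Qd): {Gz, Ln, Rk, Uu}.
Backdoor paths from Em to Qd:
  P1: Em <- Ln -> Rk -> Qd
  P2: Em <- Ln -> Fp -> Qd
  P3: Em <- Gz -> Uu -> Qd
  P4: Em <- Gz -> Qd
The empty set is not sufficient: P1 (Em <- Ln -> Rk -> Qd) has no collider blocking it and no conditioned non-collider, so it is open.
Try {Gz, Ln}:
  P1: blocked at fork node Ln ∈ conditioning set.
  P2: blocked at fork node Ln ∈ conditioning set.
  P3: blocked at fork node Gz ∈ conditioning set.
  P4: blocked at fork node Gz ∈ conditioning set.
{Gz, Ln} contains no descendant of Em and blocks every backdoor path.
Every element of {Gz, Ln} is needed (dropping Gz leaves P3 open; dropping Ln leaves P1 open), so no proper subset is valid.
Among all size-2 subsets of the eligible variables, only {Gz, Ln} blocks every backdoor path, so it is the unique smallest valid adjustment set.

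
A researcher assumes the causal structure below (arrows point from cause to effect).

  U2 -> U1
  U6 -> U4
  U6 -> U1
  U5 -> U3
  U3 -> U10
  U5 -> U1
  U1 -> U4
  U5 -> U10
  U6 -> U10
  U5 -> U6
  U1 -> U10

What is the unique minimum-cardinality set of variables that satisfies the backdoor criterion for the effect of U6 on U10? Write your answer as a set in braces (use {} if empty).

Variables eligible for adjustment (non-descendants of U6, excluding U6 and U10): {U2, U3, U5}.
Backdoor paths from U6 to U10:
  P1: U6 <- U5 -> U3 -> U10
  P2: U6 <- U5 -> U1 -> U10
  P3: U6 <- U5 -> U10
The empty set is not sufficient: P1 (U6 <- U5 -> U3 -> U10) has no collider blocking it and no conditioned non-collider, so it is open.
Try {U5}:
  P1: blocked at fork node U5 ∈ conditioning set.
  P2: blocked at fork node U5 ∈ conditioning set.
  P3: blocked at fork node U5 ∈ conditioning set.
{U5} contains no descendant of U6 and blocks every backdoor path.
No other singleton works — e.g. {U3} leaves P2 open — so {U5} is the unique smallest valid adjustment set.

{U5}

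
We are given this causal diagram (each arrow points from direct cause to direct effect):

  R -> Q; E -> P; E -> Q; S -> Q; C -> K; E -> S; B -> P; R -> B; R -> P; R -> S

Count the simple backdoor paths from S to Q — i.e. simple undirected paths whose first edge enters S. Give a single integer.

6

A backdoor path from S to Q is any simple undirected path whose first edge points into S (i.e. leaves S via a parent).
Parents of S: {E, R}.
Enumerating:
  P1: S <- E -> Q
  P2: S <- E -> P <- R -> Q
  P3: S <- E -> P <- B <- R -> Q
  P4: S <- R -> B -> P <- E -> Q
  P5: S <- R -> Q
  P6: S <- R -> P <- E -> Q
That exhausts the simple backdoor paths. Count: 6.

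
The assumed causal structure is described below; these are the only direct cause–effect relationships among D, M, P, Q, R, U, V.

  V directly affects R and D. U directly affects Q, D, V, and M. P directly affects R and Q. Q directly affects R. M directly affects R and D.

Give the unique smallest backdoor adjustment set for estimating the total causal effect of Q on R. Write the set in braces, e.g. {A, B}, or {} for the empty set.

{P, U}

Variables eligible for adjustment (non-descendants of Q, excluding Q and R): {D, M, P, U, V}.
Backdoor paths from Q to R:
  P1: Q <- P -> R
  P2: Q <- U -> M -> D <- V -> R
  P3: Q <- U -> M -> R
  P4: Q <- U -> V -> D <- M -> R
  P5: Q <- U -> V -> R
  P6: Q <- U -> D <- M -> R
  P7: Q <- U -> D <- V -> R
The empty set is not sufficient: P1 (Q <- P -> R) has no collider blocking it and no conditioned non-collider, so it is open.
Try {P, U}:
  P1: blocked at fork node P ∈ conditioning set.
  P2: blocked at fork node U ∈ conditioning set.
  P3: blocked at fork node U ∈ conditioning set.
  P4: blocked at fork node U ∈ conditioning set.
  P5: blocked at fork node U ∈ conditioning set.
  P6: blocked at fork node U ∈ conditioning set.
  P7: blocked at fork node U ∈ conditioning set.
{P, U} contains no descendant of Q and blocks every backdoor path.
Every element of {P, U} is needed (dropping P leaves P1 open; dropping U leaves P3 open), so no proper subset is valid.
Among all size-2 subsets of the eligible variables, only {P, U} blocks every backdoor path, so it is the unique smallest valid adjustment set.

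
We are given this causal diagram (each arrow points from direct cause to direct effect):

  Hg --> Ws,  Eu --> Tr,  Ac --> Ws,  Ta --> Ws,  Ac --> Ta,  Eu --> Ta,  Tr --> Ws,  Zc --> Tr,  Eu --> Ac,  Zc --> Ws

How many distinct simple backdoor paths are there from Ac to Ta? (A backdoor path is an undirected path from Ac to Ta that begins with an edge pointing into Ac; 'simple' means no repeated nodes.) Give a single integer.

A backdoor path from Ac to Ta is any simple undirected path whose first edge points into Ac (i.e. leaves Ac via a parent).
Parents of Ac: {Eu}.
Enumerating:
  P1: Ac <- Eu -> Ta
  P2: Ac <- Eu -> Tr <- Zc -> Ws <- Ta
  P3: Ac <- Eu -> Tr -> Ws <- Ta
That exhausts the simple backdoor paths. Count: 3.

3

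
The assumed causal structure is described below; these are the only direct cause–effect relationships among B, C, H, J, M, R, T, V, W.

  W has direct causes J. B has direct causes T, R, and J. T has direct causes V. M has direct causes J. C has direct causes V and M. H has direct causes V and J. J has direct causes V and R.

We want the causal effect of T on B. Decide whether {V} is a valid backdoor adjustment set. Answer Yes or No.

Backdoor paths from T to B (paths whose first edge points into T):
  P1: T <- V -> J <- R -> B
  P2: T <- V -> J -> B
  P3: T <- V -> C <- M <- J <- R -> B
  P4: T <- V -> C <- M <- J -> B
  P5: T <- V -> H <- J <- R -> B
  P6: T <- V -> H <- J -> B
Condition 1 (no descendant of T in the set): holds — descendants of T are {B}; none are in {V}.
Condition 2 (every backdoor path blocked by {V}):
  P1: blocked at fork node V ∈ conditioning set.
  P2: blocked at fork node V ∈ conditioning set.
  P3: blocked at fork node V ∈ conditioning set.
  P4: blocked at fork node V ∈ conditioning set.
  P5: blocked at fork node V ∈ conditioning set.
  P6: blocked at fork node V ∈ conditioning set.
{V} satisfies the backdoor criterion.

Yes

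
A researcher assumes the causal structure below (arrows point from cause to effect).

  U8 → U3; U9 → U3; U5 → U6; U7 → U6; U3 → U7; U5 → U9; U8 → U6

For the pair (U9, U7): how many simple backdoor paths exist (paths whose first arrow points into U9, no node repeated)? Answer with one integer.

2

A backdoor path from U9 to U7 is any simple undirected path whose first edge points into U9 (i.e. leaves U9 via a parent).
Parents of U9: {U5}.
Enumerating:
  P1: U9 <- U5 -> U6 <- U8 -> U3 -> U7
  P2: U9 <- U5 -> U6 <- U7
That exhausts the simple backdoor paths. Count: 2.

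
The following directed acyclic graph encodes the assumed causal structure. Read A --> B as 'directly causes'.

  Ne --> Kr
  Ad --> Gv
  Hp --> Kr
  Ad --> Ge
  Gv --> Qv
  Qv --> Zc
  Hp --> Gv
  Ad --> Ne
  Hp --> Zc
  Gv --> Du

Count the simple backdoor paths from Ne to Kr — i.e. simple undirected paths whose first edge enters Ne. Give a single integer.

2

A backdoor path from Ne to Kr is any simple undirected path whose first edge points into Ne (i.e. leaves Ne via a parent).
Parents of Ne: {Ad}.
Enumerating:
  P1: Ne <- Ad -> Gv <- Hp -> Kr
  P2: Ne <- Ad -> Gv -> Qv -> Zc <- Hp -> Kr
That exhausts the simple backdoor paths. Count: 2.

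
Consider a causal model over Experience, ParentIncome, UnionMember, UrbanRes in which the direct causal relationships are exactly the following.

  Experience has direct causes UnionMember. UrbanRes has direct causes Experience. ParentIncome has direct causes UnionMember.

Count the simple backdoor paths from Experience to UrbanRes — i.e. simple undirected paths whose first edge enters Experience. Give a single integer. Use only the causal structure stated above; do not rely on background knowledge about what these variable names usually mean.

A backdoor path from Experience to UrbanRes is any simple undirected path whose first edge points into Experience (i.e. leaves Experience via a parent).
Parents of Experience: {UnionMember}.
No simple path from any parent of Experience reaches UrbanRes without revisiting Experience, so there are no backdoor paths.

0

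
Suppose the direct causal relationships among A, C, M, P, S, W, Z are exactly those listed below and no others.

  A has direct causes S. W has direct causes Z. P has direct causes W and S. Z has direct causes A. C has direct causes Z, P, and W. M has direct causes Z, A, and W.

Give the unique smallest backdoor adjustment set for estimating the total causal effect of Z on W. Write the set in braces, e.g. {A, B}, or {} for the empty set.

{}

Variables eligible for adjustment (non-descendants of Z, excluding Z and W): {A, S}.
Backdoor paths from Z to W:
  P1: Z <- A <- S -> P <- W
  P2: Z <- A <- S -> P -> C <- W
  P3: Z <- A -> M <- W
Each backdoor path contains an unconditioned collider, so every path is already blocked with the empty conditioning set:
  P1: blocked at collider P (neither it nor any descendant is in the conditioning set).
  P2: blocked at collider C (neither it nor any descendant is in the conditioning set).
  P3: blocked at collider M (neither it nor any descendant is in the conditioning set).
The empty set is therefore the unique smallest valid set.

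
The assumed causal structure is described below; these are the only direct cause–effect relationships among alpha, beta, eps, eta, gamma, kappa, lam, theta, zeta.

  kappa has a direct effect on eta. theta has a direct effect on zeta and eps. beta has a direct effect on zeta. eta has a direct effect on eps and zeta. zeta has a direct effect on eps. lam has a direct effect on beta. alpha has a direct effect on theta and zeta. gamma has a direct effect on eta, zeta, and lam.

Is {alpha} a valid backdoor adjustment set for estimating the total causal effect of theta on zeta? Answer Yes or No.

Yes

Backdoor paths from theta to zeta (paths whose first edge points into theta):
  P1: theta <- alpha -> zeta
Condition 1 (no descendant of theta in the set): holds — descendants of theta are {eps, zeta}; none are in {alpha}.
Condition 2 (every backdoor path blocked by {alpha}):
  P1: blocked at fork node alpha ∈ conditioning set.
{alpha} satisfies the backdoor criterion.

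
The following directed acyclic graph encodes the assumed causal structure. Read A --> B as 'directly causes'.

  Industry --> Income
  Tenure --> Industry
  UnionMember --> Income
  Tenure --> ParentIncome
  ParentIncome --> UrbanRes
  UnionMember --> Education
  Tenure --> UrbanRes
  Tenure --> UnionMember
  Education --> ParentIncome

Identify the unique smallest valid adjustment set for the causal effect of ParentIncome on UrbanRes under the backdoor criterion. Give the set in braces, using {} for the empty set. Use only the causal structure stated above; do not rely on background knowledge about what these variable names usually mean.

Variables eligible for adjustment (non-descendants of ParentIncome, excluding ParentIncome and UrbanRes): {Education, Income, Industry, Tenure, UnionMember}.
Backdoor paths from ParentIncome to UrbanRes:
  P1: ParentIncome <- Tenure -> UrbanRes
  P2: ParentIncome <- Education <- UnionMember <- Tenure -> UrbanRes
  P3: ParentIncome <- Education <- UnionMember -> Income <- Industry <- Tenure -> UrbanRes
The empty set is not sufficient: P1 (ParentIncome <- Tenure -> UrbanRes) has no collider blocking it and no conditioned non-collider, so it is open.
Try {Tenure}:
  P1: blocked at fork node Tenure ∈ conditioning set.
  P2: blocked at fork node Tenure ∈ conditioning set.
  P3: blocked at collider Income (neither it nor any descendant is in the conditioning set).
{Tenure} contains no descendant of ParentIncome and blocks every backdoor path.
No other singleton works — e.g. {Industry} leaves P1 open — so {Tenure} is the unique smallest valid adjustment set.

{Tenure}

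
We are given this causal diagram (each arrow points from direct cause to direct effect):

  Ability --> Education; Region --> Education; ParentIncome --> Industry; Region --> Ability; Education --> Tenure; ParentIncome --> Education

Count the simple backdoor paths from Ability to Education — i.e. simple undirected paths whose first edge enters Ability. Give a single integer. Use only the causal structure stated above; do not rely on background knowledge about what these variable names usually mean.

1

A backdoor path from Ability to Education is any simple undirected path whose first edge points into Ability (i.e. leaves Ability via a parent).
Parents of Ability: {Region}.
Enumerating:
  P1: Ability <- Region -> Education
That exhausts the simple backdoor paths. Count: 1.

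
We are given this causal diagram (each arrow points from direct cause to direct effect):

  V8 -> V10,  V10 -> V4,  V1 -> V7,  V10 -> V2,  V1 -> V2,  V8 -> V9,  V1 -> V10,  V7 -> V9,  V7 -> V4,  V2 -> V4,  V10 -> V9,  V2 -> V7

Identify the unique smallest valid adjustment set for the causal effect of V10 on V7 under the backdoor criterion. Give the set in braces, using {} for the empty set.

{V1}

Variables eligible for adjustment (non-descendants of V10, excluding V10 and V7): {V1, V8}.
Backdoor paths from V10 to V7:
  P1: V10 <- V8 -> V9 <- V7
  P2: V10 <- V1 -> V2 -> V7
  P3: V10 <- V1 -> V2 -> V4 <- V7
  P4: V10 <- V1 -> V7
The empty set is not sufficient: P2 (V10 <- V1 -> V2 -> V7) has no collider blocking it and no conditioned non-collider, so it is open.
Try {V1}:
  P1: blocked at collider V9 (neither it nor any descendant is in the conditioning set).
  P2: blocked at fork node V1 ∈ conditioning set.
  P3: blocked at fork node V1 ∈ conditioning set.
  P4: blocked at fork node V1 ∈ conditioning set.
{V1} contains no descendant of V10 and blocks every backdoor path.
No other singleton works — e.g. {V8} leaves P2 open — so {V1} is the unique smallest valid adjustment set.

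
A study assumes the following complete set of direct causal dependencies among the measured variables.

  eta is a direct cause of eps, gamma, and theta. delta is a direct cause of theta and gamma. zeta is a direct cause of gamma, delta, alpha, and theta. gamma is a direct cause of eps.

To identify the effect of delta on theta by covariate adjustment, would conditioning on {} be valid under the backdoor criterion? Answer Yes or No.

Backdoor paths from delta to theta (paths whose first edge points into delta):
  P1: delta <- zeta -> theta
  P2: delta <- zeta -> gamma <- eta -> theta
  P3: delta <- zeta -> gamma -> eps <- eta -> theta
Condition 1 (no descendant of delta in the set): holds — descendants of delta are {eps, gamma, theta}; none are in {}.
Condition 2 (every backdoor path blocked by {}):
  P1: open — no interior node is in the conditioning set.
  P2: blocked at collider gamma (neither it nor any descendant is in the conditioning set).
  P3: blocked at collider eps (neither it nor any descendant is in the conditioning set).
{} does not satisfy the backdoor criterion.

No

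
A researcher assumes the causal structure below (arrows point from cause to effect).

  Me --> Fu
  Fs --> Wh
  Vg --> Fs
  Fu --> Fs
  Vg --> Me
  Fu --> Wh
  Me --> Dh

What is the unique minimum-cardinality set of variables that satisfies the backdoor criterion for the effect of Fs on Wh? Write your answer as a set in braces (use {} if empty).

Variables eligible for adjustment (non-descendants of Fs, excluding Fs and Wh): {Dh, Fu, Me, Vg}.
Backdoor paths from Fs to Wh:
  P1: Fs <- Vg -> Me -> Fu -> Wh
  P2: Fs <- Fu -> Wh
The empty set is not sufficient: P1 (Fs <- Vg -> Me -> Fu -> Wh) has no collider blocking it and no conditioned non-collider, so it is open.
Try {Fu}:
  P1: blocked at chain node Fu ∈ conditioning set.
  P2: blocked at fork node Fu ∈ conditioning set.
{Fu} contains no descendant of Fs and blocks every backdoor path.
No other singleton works — e.g. {Vg} leaves P2 open — so {Fu} is the unique smallest valid adjustment set.

{Fu}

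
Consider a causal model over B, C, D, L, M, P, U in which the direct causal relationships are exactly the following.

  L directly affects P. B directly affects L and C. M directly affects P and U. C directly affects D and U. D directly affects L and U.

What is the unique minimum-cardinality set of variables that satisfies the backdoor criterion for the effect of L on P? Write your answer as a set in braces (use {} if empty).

{}

Variables eligible for adjustment (non-descendants of L, excluding L and P): {B, C, D, M, U}.
Backdoor paths from L to P:
  P1: L <- B -> C -> D -> U <- M -> P
  P2: L <- B -> C -> U <- M -> P
  P3: L <- D <- C -> U <- M -> P
  P4: L <- D -> U <- M -> P
Each backdoor path contains an unconditioned collider, so every path is already blocked with the empty conditioning set:
  P1: blocked at collider U (neither it nor any descendant is in the conditioning set).
  P2: blocked at collider U (neither it nor any descendant is in the conditioning set).
  P3: blocked at collider U (neither it nor any descendant is in the conditioning set).
  P4: blocked at collider U (neither it nor any descendant is in the conditioning set).
The empty set is therefore the unique smallest valid set.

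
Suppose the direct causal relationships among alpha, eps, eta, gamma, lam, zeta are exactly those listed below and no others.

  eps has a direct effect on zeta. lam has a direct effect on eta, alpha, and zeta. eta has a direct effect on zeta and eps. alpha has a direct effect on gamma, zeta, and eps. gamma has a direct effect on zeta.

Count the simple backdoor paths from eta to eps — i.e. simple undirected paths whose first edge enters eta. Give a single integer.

6

A backdoor path from eta to eps is any simple undirected path whose first edge points into eta (i.e. leaves eta via a parent).
Parents of eta: {lam}.
Enumerating:
  P1: eta <- lam -> alpha -> gamma -> zeta <- eps
  P2: eta <- lam -> alpha -> eps
  P3: eta <- lam -> alpha -> zeta <- eps
  P4: eta <- lam -> zeta <- alpha -> eps
  P5: eta <- lam -> zeta <- gamma <- alpha -> eps
  P6: eta <- lam -> zeta <- eps
That exhausts the simple backdoor paths. Count: 6.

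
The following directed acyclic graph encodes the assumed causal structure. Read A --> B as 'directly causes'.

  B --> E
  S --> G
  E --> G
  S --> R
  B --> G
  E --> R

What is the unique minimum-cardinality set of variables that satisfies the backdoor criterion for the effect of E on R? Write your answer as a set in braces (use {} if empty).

Variables eligible for adjustment (non-descendants of E, excluding E and R): {B, S}.
Backdoor paths from E to R:
  P1: E <- B -> G <- S -> R
Each backdoor path contains an unconditioned collider, so every path is already blocked with the empty conditioning set:
  P1: blocked at collider G (neither it nor any descendant is in the conditioning set).
The empty set is therefore the unique smallest valid set.

{}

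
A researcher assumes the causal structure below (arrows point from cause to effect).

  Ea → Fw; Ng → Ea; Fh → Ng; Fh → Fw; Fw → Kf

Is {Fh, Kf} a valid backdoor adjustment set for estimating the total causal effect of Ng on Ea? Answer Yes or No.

No

Backdoor paths from Ng to Ea (paths whose first edge points into Ng):
  P1: Ng <- Fh -> Fw <- Ea
Condition 1 (no descendant of Ng in the set): FAILS — Kf is a descendant of Ng.
Condition 2 (every backdoor path blocked by {Fh, Kf}):
  P1: blocked at fork node Fh ∈ conditioning set.
{Fh, Kf} does not satisfy the backdoor criterion.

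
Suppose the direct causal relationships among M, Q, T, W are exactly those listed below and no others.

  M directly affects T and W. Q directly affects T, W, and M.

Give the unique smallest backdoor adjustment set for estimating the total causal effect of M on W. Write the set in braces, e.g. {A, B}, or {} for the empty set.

{Q}

Variables eligible for adjustment (non-descendants of M, excluding M and W): {Q}.
Backdoor paths from M to W:
  P1: M <- Q -> W
The empty set is not sufficient: P1 (M <- Q -> W) has no collider blocking it and no conditioned non-collider, so it is open.
Try {Q}:
  P1: blocked at fork node Q ∈ conditioning set.
{Q} contains no descendant of M and blocks every backdoor path.
{Q} is the unique smallest valid adjustment set.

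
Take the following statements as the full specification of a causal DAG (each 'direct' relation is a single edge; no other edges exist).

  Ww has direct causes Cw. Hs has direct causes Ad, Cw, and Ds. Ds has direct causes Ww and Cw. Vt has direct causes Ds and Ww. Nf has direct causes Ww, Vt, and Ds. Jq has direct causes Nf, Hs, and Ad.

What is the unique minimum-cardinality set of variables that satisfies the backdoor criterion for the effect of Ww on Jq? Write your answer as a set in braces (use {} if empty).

{Cw}

Variables eligible for adjustment (non-descendants of Ww, excluding Ww and Jq): {Ad, Cw}.
Backdoor paths from Ww to Jq:
  P1: Ww <- Cw -> Ds -> Vt -> Nf -> Jq
  P2: Ww <- Cw -> Ds -> Hs <- Ad -> Jq
  P3: Ww <- Cw -> Ds -> Hs -> Jq
  P4: Ww <- Cw -> Ds -> Nf -> Jq
  P5: Ww <- Cw -> Hs <- Ds -> Vt -> Nf -> Jq
  P6: Ww <- Cw -> Hs <- Ds -> Nf -> Jq
  P7: Ww <- Cw -> Hs <- Ad -> Jq
  P8: Ww <- Cw -> Hs -> Jq
The empty set is not sufficient: P1 (Ww <- Cw -> Ds -> Vt -> Nf -> Jq) has no collider blocking it and no conditioned non-collider, so it is open.
Try {Cw}:
  P1: blocked at fork node Cw ∈ conditioning set.
  P2: blocked at fork node Cw ∈ conditioning set.
  P3: blocked at fork node Cw ∈ conditioning set.
  P4: blocked at fork node Cw ∈ conditioning set.
  P5: blocked at fork node Cw ∈ conditioning set.
  P6: blocked at fork node Cw ∈ conditioning set.
  P7: blocked at fork node Cw ∈ conditioning set.
  P8: blocked at fork node Cw ∈ conditioning set.
{Cw} contains no descendant of Ww and blocks every backdoor path.
No other singleton works — e.g. {Ad} leaves P1 open — so {Cw} is the unique smallest valid adjustment set.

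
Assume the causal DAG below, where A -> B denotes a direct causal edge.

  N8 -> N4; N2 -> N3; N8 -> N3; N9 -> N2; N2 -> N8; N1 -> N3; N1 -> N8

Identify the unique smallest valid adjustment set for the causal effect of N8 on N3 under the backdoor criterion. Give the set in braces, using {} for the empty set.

Variables eligible for adjustment (non-descendants of N8, excluding N8 and N3): {N1, N2, N9}.
Backdoor paths from N8 to N3:
  P1: N8 <- N1 -> N3
  P2: N8 <- N2 -> N3
The empty set is not sufficient: P1 (N8 <- N1 -> N3) has no collider blocking it and no conditioned non-collider, so it is open.
Try {N1, N2}:
  P1: blocked at fork node N1 ∈ conditioning set.
  P2: blocked at fork node N2 ∈ conditioning set.
{N1, N2} contains no descendant of N8 and blocks every backdoor path.
Every element of {N1, N2} is needed (dropping N1 leaves P1 open; dropping N2 leaves P2 open), so no proper subset is valid.
Among all size-2 subsets of the eligible variables, only {N1, N2} blocks every backdoor path, so it is the unique smallest valid adjustment set.

{N1, N2}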